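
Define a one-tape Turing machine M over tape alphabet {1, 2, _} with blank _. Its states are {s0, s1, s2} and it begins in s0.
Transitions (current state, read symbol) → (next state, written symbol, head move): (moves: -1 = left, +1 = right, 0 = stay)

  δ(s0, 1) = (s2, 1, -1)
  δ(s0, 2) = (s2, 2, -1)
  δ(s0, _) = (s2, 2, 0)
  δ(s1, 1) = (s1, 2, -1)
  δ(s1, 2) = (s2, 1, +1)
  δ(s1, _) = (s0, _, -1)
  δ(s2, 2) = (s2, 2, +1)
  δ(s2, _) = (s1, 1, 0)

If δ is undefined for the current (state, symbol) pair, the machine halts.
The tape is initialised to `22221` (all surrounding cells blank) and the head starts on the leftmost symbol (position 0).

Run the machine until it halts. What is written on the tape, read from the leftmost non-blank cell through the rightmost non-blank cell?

state=s0 head=0 tape=___[2]2221   (s0,2)→(s2,2,-1)
state=s2 head=-1 tape=__[_]22221   (s2,_)→(s1,1,0)
state=s1 head=-1 tape=__[1]22221   (s1,1)→(s1,2,-1)
state=s1 head=-2 tape=_[_]222221   (s1,_)→(s0,_,-1)
state=s0 head=-3 tape=[_]_222221   (s0,_)→(s2,2,0)
state=s2 head=-3 tape=[2]_222221   (s2,2)→(s2,2,+1)
state=s2 head=-2 tape=2[_]222221   (s2,_)→(s1,1,0)
state=s1 head=-2 tape=2[1]222221   (s1,1)→(s1,2,-1)
state=s1 head=-3 tape=[2]2222221   (s1,2)→(s2,1,+1)
state=s2 head=-2 tape=1[2]222221   (s2,2)→(s2,2,+1)
state=s2 head=-1 tape=12[2]22221   (s2,2)→(s2,2,+1)
state=s2 head=0 tape=122[2]2221   (s2,2)→(s2,2,+1)
state=s2 head=1 tape=1222[2]221   (s2,2)→(s2,2,+1)
state=s2 head=2 tape=12222[2]21   (s2,2)→(s2,2,+1)
state=s2 head=3 tape=122222[2]1   (s2,2)→(s2,2,+1)
state=s2 head=4 tape=1222222[1]
The non-blank tape span at halt is 12222221.

12222221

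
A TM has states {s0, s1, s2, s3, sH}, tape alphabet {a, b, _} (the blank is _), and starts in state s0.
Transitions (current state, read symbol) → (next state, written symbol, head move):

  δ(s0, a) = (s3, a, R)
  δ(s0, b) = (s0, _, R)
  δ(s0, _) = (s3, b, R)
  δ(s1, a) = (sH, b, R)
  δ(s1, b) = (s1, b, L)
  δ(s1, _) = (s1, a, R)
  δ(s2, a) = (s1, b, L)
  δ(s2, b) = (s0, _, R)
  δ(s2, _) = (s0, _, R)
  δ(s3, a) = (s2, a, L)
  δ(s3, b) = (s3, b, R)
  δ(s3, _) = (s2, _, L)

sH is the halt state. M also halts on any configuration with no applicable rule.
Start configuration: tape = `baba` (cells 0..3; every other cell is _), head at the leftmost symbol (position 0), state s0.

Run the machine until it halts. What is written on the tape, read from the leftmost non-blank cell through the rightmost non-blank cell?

abb

s0 | [b]aba_   read b → write _, move R, go to s0
s0 | _[a]ba_   read a → write a, move R, go to s3
s3 | _a[b]a_   read b → write b, move R, go to s3
s3 | _ab[a]_   read a → write a, move L, go to s2
s2 | _a[b]a_   read b → write _, move R, go to s0
s0 | _a_[a]_   read a → write a, move R, go to s3
s3 | _a_a[_]   read _ → write _, move L, go to s2
s2 | _a_[a]_   read a → write b, move L, go to s1
s1 | _a[_]b_   read _ → write a, move R, go to s1
s1 | _aa[b]_   read b → write b, move L, go to s1
s1 | _a[a]b_   read a → write b, move R, go to sH
sH | _ab[b]_
The non-blank tape span at halt is abb.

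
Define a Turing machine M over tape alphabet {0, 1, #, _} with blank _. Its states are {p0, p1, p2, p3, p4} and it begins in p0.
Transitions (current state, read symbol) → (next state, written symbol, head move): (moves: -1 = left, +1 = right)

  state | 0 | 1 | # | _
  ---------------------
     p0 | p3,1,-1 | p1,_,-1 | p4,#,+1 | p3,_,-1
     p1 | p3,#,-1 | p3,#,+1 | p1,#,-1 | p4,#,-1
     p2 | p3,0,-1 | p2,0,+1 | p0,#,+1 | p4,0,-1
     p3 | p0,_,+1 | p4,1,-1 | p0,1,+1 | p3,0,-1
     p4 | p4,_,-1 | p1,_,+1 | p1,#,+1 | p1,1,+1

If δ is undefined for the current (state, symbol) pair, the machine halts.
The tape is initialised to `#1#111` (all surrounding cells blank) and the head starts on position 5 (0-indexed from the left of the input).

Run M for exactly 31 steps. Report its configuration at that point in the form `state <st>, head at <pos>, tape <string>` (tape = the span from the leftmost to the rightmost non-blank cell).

state p0, head at 8, tape #1#_###10

p0 | #1#11[1]___   read 1 → write _, move -1, go to p1
p1 | #1#1[1]____   read 1 → write #, move +1, go to p3
p3 | #1#1#[_]___   read _ → write 0, move -1, go to p3
p3 | #1#1[#]0___   read # → write 1, move +1, go to p0
p0 | #1#11[0]___   read 0 → write 1, move -1, go to p3
p3 | #1#1[1]1___   read 1 → write 1, move -1, go to p4
p4 | #1#[1]11___   read 1 → write _, move +1, go to p1
p1 | #1#_[1]1___   read 1 → write #, move +1, go to p3
p3 | #1#_#[1]___   read 1 → write 1, move -1, go to p4
p4 | #1#_[#]1___   read # → write #, move +1, go to p1
p1 | #1#_#[1]___   read 1 → write #, move +1, go to p3
p3 | #1#_##[_]__   read _ → write 0, move -1, go to p3
p3 | #1#_#[#]0__   read # → write 1, move +1, go to p0
p0 | #1#_#1[0]__   read 0 → write 1, move -1, go to p3
p3 | #1#_#[1]1__   read 1 → write 1, move -1, go to p4
p4 | #1#_[#]11__   read # → write #, move +1, go to p1
p1 | #1#_#[1]1__   read 1 → write #, move +1, go to p3
p3 | #1#_##[1]__   read 1 → write 1, move -1, go to p4
p4 | #1#_#[#]1__   read # → write #, move +1, go to p1
p1 | #1#_##[1]__   read 1 → write #, move +1, go to p3
p3 | #1#_###[_]_   read _ → write 0, move -1, go to p3
p3 | #1#_##[#]0_   read # → write 1, move +1, go to p0
p0 | #1#_##1[0]_   read 0 → write 1, move -1, go to p3
p3 | #1#_##[1]1_   read 1 → write 1, move -1, go to p4
p4 | #1#_#[#]11_   read # → write #, move +1, go to p1
p1 | #1#_##[1]1_   read 1 → write #, move +1, go to p3
p3 | #1#_###[1]_   read 1 → write 1, move -1, go to p4
p4 | #1#_##[#]1_   read # → write #, move +1, go to p1
p1 | #1#_###[1]_   read 1 → write #, move +1, go to p3
p3 | #1#_####[_]   read _ → write 0, move -1, go to p3
p3 | #1#_###[#]0   read # → write 1, move +1, go to p0
p0 | #1#_###1[0]
After 31 steps: state p0, head at 8, tape #1#_###10.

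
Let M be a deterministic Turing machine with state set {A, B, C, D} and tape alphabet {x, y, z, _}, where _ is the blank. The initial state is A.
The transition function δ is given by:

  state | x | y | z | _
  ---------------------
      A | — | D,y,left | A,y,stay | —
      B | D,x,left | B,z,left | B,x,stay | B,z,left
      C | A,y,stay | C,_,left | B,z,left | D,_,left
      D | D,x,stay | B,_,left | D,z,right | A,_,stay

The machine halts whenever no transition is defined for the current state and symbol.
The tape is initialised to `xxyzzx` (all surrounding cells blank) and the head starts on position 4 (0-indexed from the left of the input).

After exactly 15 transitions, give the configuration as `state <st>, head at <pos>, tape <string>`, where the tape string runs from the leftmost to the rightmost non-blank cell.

A | xxyz[z]x   read z → write y, move stay, go to A
A | xxyz[y]x   read y → write y, move left, go to D
D | xxy[z]yx   read z → write z, move right, go to D
D | xxyz[y]x   read y → write _, move left, go to B
B | xxy[z]_x   read z → write x, move stay, go to B
B | xxy[x]_x   read x → write x, move left, go to D
D | xx[y]x_x   read y → write _, move left, go to B
B | x[x]_x_x   read x → write x, move left, go to D
D | [x]x_x_x   read x → write x, move stay, go to D
D | [x]x_x_x   read x → write x, move stay, go to D
D | [x]x_x_x   read x → write x, move stay, go to D
D | [x]x_x_x   read x → write x, move stay, go to D
D | [x]x_x_x   read x → write x, move stay, go to D
D | [x]x_x_x   read x → write x, move stay, go to D
D | [x]x_x_x   read x → write x, move stay, go to D
D | [x]x_x_x
After 15 steps: state D, head at 0, tape xx_x_x.

state D, head at 0, tape xx_x_x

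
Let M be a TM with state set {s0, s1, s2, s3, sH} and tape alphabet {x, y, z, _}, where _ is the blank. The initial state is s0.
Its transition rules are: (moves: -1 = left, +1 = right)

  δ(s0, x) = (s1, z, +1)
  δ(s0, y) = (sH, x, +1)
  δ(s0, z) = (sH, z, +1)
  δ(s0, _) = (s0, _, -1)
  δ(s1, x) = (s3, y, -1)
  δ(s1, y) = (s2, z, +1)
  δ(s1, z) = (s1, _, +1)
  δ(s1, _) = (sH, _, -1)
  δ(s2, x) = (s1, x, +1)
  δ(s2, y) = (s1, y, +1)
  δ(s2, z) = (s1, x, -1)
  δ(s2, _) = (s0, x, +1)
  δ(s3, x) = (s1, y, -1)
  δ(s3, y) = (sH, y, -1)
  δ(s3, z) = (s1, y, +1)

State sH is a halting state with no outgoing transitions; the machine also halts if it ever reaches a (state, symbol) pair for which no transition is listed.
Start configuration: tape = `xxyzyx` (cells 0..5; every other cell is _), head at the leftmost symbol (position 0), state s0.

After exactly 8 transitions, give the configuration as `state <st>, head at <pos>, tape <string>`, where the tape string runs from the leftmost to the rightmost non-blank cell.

state s1, head at 6, tape yzy_zx

s0 | [x]xyzyx_   read x → write z, move +1, go to s1
s1 | z[x]yzyx_   read x → write y, move -1, go to s3
s3 | [z]yyzyx_   read z → write y, move +1, go to s1
s1 | y[y]yzyx_   read y → write z, move +1, go to s2
s2 | yz[y]zyx_   read y → write y, move +1, go to s1
s1 | yzy[z]yx_   read z → write _, move +1, go to s1
s1 | yzy_[y]x_   read y → write z, move +1, go to s2
s2 | yzy_z[x]_   read x → write x, move +1, go to s1
s1 | yzy_zx[_]
After 8 steps: state s1, head at 6, tape yzy_zx.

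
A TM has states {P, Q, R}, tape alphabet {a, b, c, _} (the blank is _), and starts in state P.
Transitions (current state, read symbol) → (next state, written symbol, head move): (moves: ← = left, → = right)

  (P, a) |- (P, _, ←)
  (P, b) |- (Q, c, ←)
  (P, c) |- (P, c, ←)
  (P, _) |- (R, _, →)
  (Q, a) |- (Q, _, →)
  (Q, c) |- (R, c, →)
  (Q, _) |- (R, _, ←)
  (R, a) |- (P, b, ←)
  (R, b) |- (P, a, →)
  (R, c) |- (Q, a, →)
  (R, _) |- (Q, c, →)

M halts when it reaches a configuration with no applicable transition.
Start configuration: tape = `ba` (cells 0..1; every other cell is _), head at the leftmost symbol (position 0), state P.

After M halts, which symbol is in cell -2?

P | ___[b]a_   read b → write c, move ←, go to Q
Q | __[_]ca_   read _ → write _, move ←, go to R
R | _[_]_ca_   read _ → write c, move →, go to Q
Q | _c[_]ca_   read _ → write _, move ←, go to R
R | _[c]_ca_   read c → write a, move →, go to Q
Q | _a[_]ca_   read _ → write _, move ←, go to R
R | _[a]_ca_   read a → write b, move ←, go to P
P | [_]b_ca_   read _ → write _, move →, go to R
R | _[b]_ca_   read b → write a, move →, go to P
P | _a[_]ca_   read _ → write _, move →, go to R
R | _a_[c]a_   read c → write a, move →, go to Q
Q | _a_a[a]_   read a → write _, move →, go to Q
Q | _a_a_[_]   read _ → write _, move ←, go to R
R | _a_a[_]_   read _ → write c, move →, go to Q
Q | _a_ac[_]   read _ → write _, move ←, go to R
R | _a_a[c]_   read c → write a, move →, go to Q
Q | _a_aa[_]   read _ → write _, move ←, go to R
R | _a_a[a]_   read a → write b, move ←, go to P
P | _a_[a]b_   read a → write _, move ←, go to P
P | _a[_]_b_   read _ → write _, move →, go to R
R | _a_[_]b_   read _ → write c, move →, go to Q
Q | _a_c[b]_
Cell -2 holds a when M halts.

a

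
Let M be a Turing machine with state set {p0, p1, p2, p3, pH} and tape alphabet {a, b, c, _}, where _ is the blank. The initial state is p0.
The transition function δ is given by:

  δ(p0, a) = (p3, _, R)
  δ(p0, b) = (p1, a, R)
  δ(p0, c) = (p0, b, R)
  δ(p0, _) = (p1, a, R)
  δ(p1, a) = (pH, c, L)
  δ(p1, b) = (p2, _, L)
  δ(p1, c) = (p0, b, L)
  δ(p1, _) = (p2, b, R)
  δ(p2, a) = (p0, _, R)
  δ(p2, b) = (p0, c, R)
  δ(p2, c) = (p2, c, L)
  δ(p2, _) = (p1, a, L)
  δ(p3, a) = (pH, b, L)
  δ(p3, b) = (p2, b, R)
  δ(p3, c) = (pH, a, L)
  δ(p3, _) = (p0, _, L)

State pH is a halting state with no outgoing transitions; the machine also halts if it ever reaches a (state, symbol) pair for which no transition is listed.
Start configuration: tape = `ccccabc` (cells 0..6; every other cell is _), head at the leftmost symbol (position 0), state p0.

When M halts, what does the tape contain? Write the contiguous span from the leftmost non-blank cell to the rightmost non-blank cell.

bbbb_cb_ac

state=p0 head=0 tape=[c]cccabc___   (p0,c)→(p0,b,R)
state=p0 head=1 tape=b[c]ccabc___   (p0,c)→(p0,b,R)
state=p0 head=2 tape=bb[c]cabc___   (p0,c)→(p0,b,R)
state=p0 head=3 tape=bbb[c]abc___   (p0,c)→(p0,b,R)
state=p0 head=4 tape=bbbb[a]bc___   (p0,a)→(p3,_,R)
state=p3 head=5 tape=bbbb_[b]c___   (p3,b)→(p2,b,R)
state=p2 head=6 tape=bbbb_b[c]___   (p2,c)→(p2,c,L)
state=p2 head=5 tape=bbbb_[b]c___   (p2,b)→(p0,c,R)
state=p0 head=6 tape=bbbb_c[c]___   (p0,c)→(p0,b,R)
state=p0 head=7 tape=bbbb_cb[_]__   (p0,_)→(p1,a,R)
state=p1 head=8 tape=bbbb_cba[_]_   (p1,_)→(p2,b,R)
state=p2 head=9 tape=bbbb_cbab[_]   (p2,_)→(p1,a,L)
state=p1 head=8 tape=bbbb_cba[b]a   (p1,b)→(p2,_,L)
state=p2 head=7 tape=bbbb_cb[a]_a   (p2,a)→(p0,_,R)
state=p0 head=8 tape=bbbb_cb_[_]a   (p0,_)→(p1,a,R)
state=p1 head=9 tape=bbbb_cb_a[a]   (p1,a)→(pH,c,L)
state=pH head=8 tape=bbbb_cb_[a]c
The non-blank tape span at halt is bbbb_cb_ac.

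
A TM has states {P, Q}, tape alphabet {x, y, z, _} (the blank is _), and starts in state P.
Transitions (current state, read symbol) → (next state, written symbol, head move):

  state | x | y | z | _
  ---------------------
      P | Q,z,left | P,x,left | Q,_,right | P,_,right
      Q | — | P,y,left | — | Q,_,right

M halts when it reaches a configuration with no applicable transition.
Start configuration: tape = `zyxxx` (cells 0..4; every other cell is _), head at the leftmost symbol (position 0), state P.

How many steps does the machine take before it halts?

state=P head=0 tape=[z]yxxx   (P,z)→(Q,_,right)
state=Q head=1 tape=_[y]xxx   (Q,y)→(P,y,left)
state=P head=0 tape=[_]yxxx   (P,_)→(P,_,right)
state=P head=1 tape=_[y]xxx   (P,y)→(P,x,left)
state=P head=0 tape=[_]xxxx   (P,_)→(P,_,right)
state=P head=1 tape=_[x]xxx   (P,x)→(Q,z,left)
state=Q head=0 tape=[_]zxxx   (Q,_)→(Q,_,right)
state=Q head=1 tape=_[z]xxx
M halts after 7 transitions.

7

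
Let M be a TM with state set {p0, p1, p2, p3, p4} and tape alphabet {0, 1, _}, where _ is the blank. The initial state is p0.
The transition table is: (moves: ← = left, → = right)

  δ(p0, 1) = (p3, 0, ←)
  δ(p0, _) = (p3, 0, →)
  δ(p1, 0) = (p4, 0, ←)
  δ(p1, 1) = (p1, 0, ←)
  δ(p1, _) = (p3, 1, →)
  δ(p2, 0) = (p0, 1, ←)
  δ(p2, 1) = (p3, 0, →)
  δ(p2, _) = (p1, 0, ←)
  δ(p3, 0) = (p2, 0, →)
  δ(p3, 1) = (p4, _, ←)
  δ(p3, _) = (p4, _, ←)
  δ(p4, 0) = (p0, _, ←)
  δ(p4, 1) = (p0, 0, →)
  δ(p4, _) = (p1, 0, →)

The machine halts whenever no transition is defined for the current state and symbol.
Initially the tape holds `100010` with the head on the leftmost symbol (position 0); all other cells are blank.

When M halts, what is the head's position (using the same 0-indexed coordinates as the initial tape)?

0

state=p0 head=0 tape=__[1]00010   (p0,1)→(p3,0,←)
state=p3 head=-1 tape=_[_]000010   (p3,_)→(p4,_,←)
state=p4 head=-2 tape=[_]_000010   (p4,_)→(p1,0,→)
state=p1 head=-1 tape=0[_]000010   (p1,_)→(p3,1,→)
state=p3 head=0 tape=01[0]00010   (p3,0)→(p2,0,→)
state=p2 head=1 tape=010[0]0010   (p2,0)→(p0,1,←)
state=p0 head=0 tape=01[0]10010
At halt the head is at cell 0.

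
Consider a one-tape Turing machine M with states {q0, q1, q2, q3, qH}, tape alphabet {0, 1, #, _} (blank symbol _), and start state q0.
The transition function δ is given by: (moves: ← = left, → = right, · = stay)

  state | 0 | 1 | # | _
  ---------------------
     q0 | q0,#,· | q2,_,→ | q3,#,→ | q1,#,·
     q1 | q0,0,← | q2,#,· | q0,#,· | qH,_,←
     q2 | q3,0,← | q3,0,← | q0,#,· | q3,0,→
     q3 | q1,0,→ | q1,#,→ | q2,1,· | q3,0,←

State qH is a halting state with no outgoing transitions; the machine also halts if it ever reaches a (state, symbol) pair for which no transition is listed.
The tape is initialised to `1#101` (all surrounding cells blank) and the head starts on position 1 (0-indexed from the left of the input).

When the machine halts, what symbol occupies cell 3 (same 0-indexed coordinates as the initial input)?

#

q0 | 1[#]101__   read # → write #, move →, go to q3
q3 | 1#[1]01__   read 1 → write #, move →, go to q1
q1 | 1##[0]1__   read 0 → write 0, move ←, go to q0
q0 | 1#[#]01__   read # → write #, move →, go to q3
q3 | 1##[0]1__   read 0 → write 0, move →, go to q1
q1 | 1##0[1]__   read 1 → write #, move ·, go to q2
q2 | 1##0[#]__   read # → write #, move ·, go to q0
q0 | 1##0[#]__   read # → write #, move →, go to q3
q3 | 1##0#[_]_   read _ → write 0, move ←, go to q3
q3 | 1##0[#]0_   read # → write 1, move ·, go to q2
q2 | 1##0[1]0_   read 1 → write 0, move ←, go to q3
q3 | 1##[0]00_   read 0 → write 0, move →, go to q1
q1 | 1##0[0]0_   read 0 → write 0, move ←, go to q0
q0 | 1##[0]00_   read 0 → write #, move ·, go to q0
q0 | 1##[#]00_   read # → write #, move →, go to q3
q3 | 1###[0]0_   read 0 → write 0, move →, go to q1
q1 | 1###0[0]_   read 0 → write 0, move ←, go to q0
q0 | 1###[0]0_   read 0 → write #, move ·, go to q0
q0 | 1###[#]0_   read # → write #, move →, go to q3
q3 | 1####[0]_   read 0 → write 0, move →, go to q1
q1 | 1####0[_]   read _ → write _, move ←, go to qH
qH | 1####[0]_
Cell 3 holds # when M halts.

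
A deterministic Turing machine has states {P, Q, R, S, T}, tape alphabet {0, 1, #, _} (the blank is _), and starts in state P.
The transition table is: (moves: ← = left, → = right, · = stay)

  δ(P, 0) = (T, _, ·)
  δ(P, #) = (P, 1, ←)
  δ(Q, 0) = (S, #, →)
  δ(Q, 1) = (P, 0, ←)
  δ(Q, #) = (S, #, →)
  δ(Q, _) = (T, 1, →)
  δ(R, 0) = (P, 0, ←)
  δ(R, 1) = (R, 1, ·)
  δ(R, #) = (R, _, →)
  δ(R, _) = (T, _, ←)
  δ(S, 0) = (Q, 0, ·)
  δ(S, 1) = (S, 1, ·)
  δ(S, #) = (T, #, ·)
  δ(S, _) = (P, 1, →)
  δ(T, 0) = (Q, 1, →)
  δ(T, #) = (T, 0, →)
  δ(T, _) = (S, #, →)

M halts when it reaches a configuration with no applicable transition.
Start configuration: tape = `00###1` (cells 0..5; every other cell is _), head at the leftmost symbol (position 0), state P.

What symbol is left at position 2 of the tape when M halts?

state=P head=0 tape=[0]0###1   (P,0)→(T,_,·)
state=T head=0 tape=[_]0###1   (T,_)→(S,#,→)
state=S head=1 tape=#[0]###1   (S,0)→(Q,0,·)
state=Q head=1 tape=#[0]###1   (Q,0)→(S,#,→)
state=S head=2 tape=##[#]##1   (S,#)→(T,#,·)
state=T head=2 tape=##[#]##1   (T,#)→(T,0,→)
state=T head=3 tape=##0[#]#1   (T,#)→(T,0,→)
state=T head=4 tape=##00[#]1   (T,#)→(T,0,→)
state=T head=5 tape=##000[1]
Cell 2 holds 0 when M halts.

0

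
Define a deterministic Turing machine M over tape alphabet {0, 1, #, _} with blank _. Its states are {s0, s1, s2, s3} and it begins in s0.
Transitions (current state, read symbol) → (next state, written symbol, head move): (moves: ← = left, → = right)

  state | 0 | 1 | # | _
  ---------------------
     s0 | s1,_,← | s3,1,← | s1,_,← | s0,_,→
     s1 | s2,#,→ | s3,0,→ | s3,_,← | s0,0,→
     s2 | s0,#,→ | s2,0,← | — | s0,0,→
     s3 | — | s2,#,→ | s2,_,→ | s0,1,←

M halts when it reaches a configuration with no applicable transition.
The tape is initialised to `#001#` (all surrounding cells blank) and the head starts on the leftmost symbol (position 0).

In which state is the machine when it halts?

s0 | _[#]001#   read # → write _, move ←, go to s1
s1 | [_]_001#   read _ → write 0, move →, go to s0
s0 | 0[_]001#   read _ → write _, move →, go to s0
s0 | 0_[0]01#   read 0 → write _, move ←, go to s1
s1 | 0[_]_01#   read _ → write 0, move →, go to s0
s0 | 00[_]01#   read _ → write _, move →, go to s0
s0 | 00_[0]1#   read 0 → write _, move ←, go to s1
s1 | 00[_]_1#   read _ → write 0, move →, go to s0
s0 | 000[_]1#   read _ → write _, move →, go to s0
s0 | 000_[1]#   read 1 → write 1, move ←, go to s3
s3 | 000[_]1#   read _ → write 1, move ←, go to s0
s0 | 00[0]11#   read 0 → write _, move ←, go to s1
s1 | 0[0]_11#   read 0 → write #, move →, go to s2
s2 | 0#[_]11#   read _ → write 0, move →, go to s0
s0 | 0#0[1]1#   read 1 → write 1, move ←, go to s3
s3 | 0#[0]11#
No transition is defined for (s3, 0); M halts in state s3.

s3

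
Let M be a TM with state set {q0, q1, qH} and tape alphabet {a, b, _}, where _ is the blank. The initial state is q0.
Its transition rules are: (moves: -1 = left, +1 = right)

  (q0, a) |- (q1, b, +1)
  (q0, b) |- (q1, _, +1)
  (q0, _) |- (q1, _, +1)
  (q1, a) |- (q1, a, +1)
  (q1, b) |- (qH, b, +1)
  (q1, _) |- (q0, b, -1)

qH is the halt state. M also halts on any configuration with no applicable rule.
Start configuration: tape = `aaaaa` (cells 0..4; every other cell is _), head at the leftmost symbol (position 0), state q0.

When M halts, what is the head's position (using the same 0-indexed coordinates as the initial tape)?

6

q0 | [a]aaaa__   read a → write b, move +1, go to q1
q1 | b[a]aaa__   read a → write a, move +1, go to q1
q1 | ba[a]aa__   read a → write a, move +1, go to q1
q1 | baa[a]a__   read a → write a, move +1, go to q1
q1 | baaa[a]__   read a → write a, move +1, go to q1
q1 | baaaa[_]_   read _ → write b, move -1, go to q0
q0 | baaa[a]b_   read a → write b, move +1, go to q1
q1 | baaab[b]_   read b → write b, move +1, go to qH
qH | baaabb[_]
At halt the head is at cell 6.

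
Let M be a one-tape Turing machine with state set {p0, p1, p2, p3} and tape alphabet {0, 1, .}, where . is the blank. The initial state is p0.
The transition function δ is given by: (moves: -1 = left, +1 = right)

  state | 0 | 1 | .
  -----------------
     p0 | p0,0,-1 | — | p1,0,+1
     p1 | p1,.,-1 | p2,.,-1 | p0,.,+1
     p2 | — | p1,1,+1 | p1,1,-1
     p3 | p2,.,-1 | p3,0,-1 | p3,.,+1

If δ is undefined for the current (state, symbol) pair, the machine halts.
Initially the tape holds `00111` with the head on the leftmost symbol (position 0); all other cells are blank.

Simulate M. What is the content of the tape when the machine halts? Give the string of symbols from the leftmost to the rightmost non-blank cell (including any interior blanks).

0.0.11

p0 | ..[0]0111   read 0 → write 0, move -1, go to p0
p0 | .[.]00111   read . → write 0, move +1, go to p1
p1 | .0[0]0111   read 0 → write ., move -1, go to p1
p1 | .[0].0111   read 0 → write ., move -1, go to p1
p1 | [.]..0111   read . → write ., move +1, go to p0
p0 | .[.].0111   read . → write 0, move +1, go to p1
p1 | .0[.]0111   read . → write ., move +1, go to p0
p0 | .0.[0]111   read 0 → write 0, move -1, go to p0
p0 | .0[.]0111   read . → write 0, move +1, go to p1
p1 | .00[0]111   read 0 → write ., move -1, go to p1
p1 | .0[0].111   read 0 → write ., move -1, go to p1
p1 | .[0]..111   read 0 → write ., move -1, go to p1
p1 | [.]...111   read . → write ., move +1, go to p0
p0 | .[.]..111   read . → write 0, move +1, go to p1
p1 | .0[.].111   read . → write ., move +1, go to p0
p0 | .0.[.]111   read . → write 0, move +1, go to p1
p1 | .0.0[1]11   read 1 → write ., move -1, go to p2
p2 | .0.[0].11
The non-blank tape span at halt is 0.0.11.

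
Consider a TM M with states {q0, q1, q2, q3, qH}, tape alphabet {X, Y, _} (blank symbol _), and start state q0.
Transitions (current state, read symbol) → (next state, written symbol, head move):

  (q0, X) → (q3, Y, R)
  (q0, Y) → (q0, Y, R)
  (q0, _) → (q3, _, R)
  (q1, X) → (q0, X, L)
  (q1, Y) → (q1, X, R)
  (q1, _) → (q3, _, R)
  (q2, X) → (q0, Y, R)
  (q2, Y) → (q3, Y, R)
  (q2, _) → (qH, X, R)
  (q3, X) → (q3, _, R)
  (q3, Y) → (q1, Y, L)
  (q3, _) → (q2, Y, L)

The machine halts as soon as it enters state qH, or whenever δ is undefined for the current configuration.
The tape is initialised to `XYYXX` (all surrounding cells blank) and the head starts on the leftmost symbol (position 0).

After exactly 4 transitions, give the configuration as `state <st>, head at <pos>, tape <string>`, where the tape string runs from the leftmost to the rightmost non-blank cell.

state q1, head at 2, tape XXYXX

state=q0 head=0 tape=[X]YYXX   (q0,X)→(q3,Y,R)
state=q3 head=1 tape=Y[Y]YXX   (q3,Y)→(q1,Y,L)
state=q1 head=0 tape=[Y]YYXX   (q1,Y)→(q1,X,R)
state=q1 head=1 tape=X[Y]YXX   (q1,Y)→(q1,X,R)
state=q1 head=2 tape=XX[Y]XX
After 4 steps: state q1, head at 2, tape XXYXX.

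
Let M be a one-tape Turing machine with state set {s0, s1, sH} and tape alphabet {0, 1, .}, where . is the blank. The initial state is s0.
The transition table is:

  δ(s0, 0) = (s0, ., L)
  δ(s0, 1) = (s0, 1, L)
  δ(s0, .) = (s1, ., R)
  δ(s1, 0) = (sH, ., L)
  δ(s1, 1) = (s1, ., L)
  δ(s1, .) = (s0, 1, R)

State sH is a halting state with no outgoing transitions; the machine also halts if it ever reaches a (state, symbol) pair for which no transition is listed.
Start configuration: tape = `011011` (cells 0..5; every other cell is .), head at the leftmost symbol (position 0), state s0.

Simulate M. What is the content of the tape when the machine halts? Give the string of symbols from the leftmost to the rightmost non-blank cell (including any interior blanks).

111..11

s0 | .[0]11011   read 0 → write ., move L, go to s0
s0 | [.].11011   read . → write ., move R, go to s1
s1 | .[.]11011   read . → write 1, move R, go to s0
s0 | .1[1]1011   read 1 → write 1, move L, go to s0
s0 | .[1]11011   read 1 → write 1, move L, go to s0
s0 | [.]111011   read . → write ., move R, go to s1
s1 | .[1]11011   read 1 → write ., move L, go to s1
s1 | [.].11011   read . → write 1, move R, go to s0
s0 | 1[.]11011   read . → write ., move R, go to s1
s1 | 1.[1]1011   read 1 → write ., move L, go to s1
s1 | 1[.].1011   read . → write 1, move R, go to s0
s0 | 11[.]1011   read . → write ., move R, go to s1
s1 | 11.[1]011   read 1 → write ., move L, go to s1
s1 | 11[.].011   read . → write 1, move R, go to s0
s0 | 111[.]011   read . → write ., move R, go to s1
s1 | 111.[0]11   read 0 → write ., move L, go to sH
sH | 111[.].11
The non-blank tape span at halt is 111..11.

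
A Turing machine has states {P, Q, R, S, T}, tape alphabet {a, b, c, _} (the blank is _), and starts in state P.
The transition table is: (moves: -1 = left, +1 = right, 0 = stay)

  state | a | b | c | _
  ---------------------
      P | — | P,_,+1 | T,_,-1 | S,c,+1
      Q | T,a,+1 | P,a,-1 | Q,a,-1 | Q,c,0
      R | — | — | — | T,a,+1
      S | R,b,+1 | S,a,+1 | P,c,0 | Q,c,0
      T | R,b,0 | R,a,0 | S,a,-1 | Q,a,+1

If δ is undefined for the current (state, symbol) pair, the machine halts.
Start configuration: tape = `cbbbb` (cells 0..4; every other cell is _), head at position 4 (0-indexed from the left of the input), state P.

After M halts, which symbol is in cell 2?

state=P head=4 tape=cbbb[b]__   (P,b)→(P,_,+1)
state=P head=5 tape=cbbb_[_]_   (P,_)→(S,c,+1)
state=S head=6 tape=cbbb_c[_]   (S,_)→(Q,c,0)
state=Q head=6 tape=cbbb_c[c]   (Q,c)→(Q,a,-1)
state=Q head=5 tape=cbbb_[c]a   (Q,c)→(Q,a,-1)
state=Q head=4 tape=cbbb[_]aa   (Q,_)→(Q,c,0)
state=Q head=4 tape=cbbb[c]aa   (Q,c)→(Q,a,-1)
state=Q head=3 tape=cbb[b]aaa   (Q,b)→(P,a,-1)
state=P head=2 tape=cb[b]aaaa   (P,b)→(P,_,+1)
state=P head=3 tape=cb_[a]aaa
Cell 2 holds _ when M halts.

_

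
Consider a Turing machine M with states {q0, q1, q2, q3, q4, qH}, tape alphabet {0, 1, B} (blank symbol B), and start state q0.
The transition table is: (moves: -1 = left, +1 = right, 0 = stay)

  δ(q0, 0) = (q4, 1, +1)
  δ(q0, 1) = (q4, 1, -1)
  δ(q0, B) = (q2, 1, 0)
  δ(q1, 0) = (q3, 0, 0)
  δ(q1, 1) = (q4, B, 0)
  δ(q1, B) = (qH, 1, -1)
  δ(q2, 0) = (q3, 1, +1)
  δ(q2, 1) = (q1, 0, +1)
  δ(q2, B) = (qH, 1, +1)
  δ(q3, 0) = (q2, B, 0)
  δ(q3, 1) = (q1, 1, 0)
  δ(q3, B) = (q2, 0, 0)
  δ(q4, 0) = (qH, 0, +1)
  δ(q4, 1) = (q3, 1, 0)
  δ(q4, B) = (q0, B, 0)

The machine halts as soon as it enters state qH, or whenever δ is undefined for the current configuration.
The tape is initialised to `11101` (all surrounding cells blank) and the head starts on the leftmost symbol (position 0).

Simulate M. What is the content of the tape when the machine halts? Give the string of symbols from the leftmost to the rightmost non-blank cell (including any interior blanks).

q0 | B[1]1101   read 1 → write 1, move -1, go to q4
q4 | [B]11101   read B → write B, move 0, go to q0
q0 | [B]11101   read B → write 1, move 0, go to q2
q2 | [1]11101   read 1 → write 0, move +1, go to q1
q1 | 0[1]1101   read 1 → write B, move 0, go to q4
q4 | 0[B]1101   read B → write B, move 0, go to q0
q0 | 0[B]1101   read B → write 1, move 0, go to q2
q2 | 0[1]1101   read 1 → write 0, move +1, go to q1
q1 | 00[1]101   read 1 → write B, move 0, go to q4
q4 | 00[B]101   read B → write B, move 0, go to q0
q0 | 00[B]101   read B → write 1, move 0, go to q2
q2 | 00[1]101   read 1 → write 0, move +1, go to q1
q1 | 000[1]01   read 1 → write B, move 0, go to q4
q4 | 000[B]01   read B → write B, move 0, go to q0
q0 | 000[B]01   read B → write 1, move 0, go to q2
q2 | 000[1]01   read 1 → write 0, move +1, go to q1
q1 | 0000[0]1   read 0 → write 0, move 0, go to q3
q3 | 0000[0]1   read 0 → write B, move 0, go to q2
q2 | 0000[B]1   read B → write 1, move +1, go to qH
qH | 00001[1]
The non-blank tape span at halt is 000011.

000011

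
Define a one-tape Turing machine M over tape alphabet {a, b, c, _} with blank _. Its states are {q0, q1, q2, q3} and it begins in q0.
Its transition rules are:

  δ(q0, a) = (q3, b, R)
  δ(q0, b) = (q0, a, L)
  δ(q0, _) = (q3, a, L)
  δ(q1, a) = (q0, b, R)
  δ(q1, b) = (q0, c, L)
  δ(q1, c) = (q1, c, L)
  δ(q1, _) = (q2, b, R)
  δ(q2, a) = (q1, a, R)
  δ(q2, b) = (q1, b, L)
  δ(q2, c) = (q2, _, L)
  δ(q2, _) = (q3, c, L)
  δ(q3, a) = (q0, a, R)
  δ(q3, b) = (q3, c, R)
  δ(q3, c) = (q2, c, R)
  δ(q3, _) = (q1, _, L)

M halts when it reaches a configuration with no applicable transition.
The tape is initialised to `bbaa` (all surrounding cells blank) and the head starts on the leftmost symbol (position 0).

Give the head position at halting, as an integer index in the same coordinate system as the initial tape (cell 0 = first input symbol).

-2

q0 | ___[b]baa_   read b → write a, move L, go to q0
q0 | __[_]abaa_   read _ → write a, move L, go to q3
q3 | _[_]aabaa_   read _ → write _, move L, go to q1
q1 | [_]_aabaa_   read _ → write b, move R, go to q2
q2 | b[_]aabaa_   read _ → write c, move L, go to q3
q3 | [b]caabaa_   read b → write c, move R, go to q3
q3 | c[c]aabaa_   read c → write c, move R, go to q2
q2 | cc[a]abaa_   read a → write a, move R, go to q1
q1 | cca[a]baa_   read a → write b, move R, go to q0
q0 | ccab[b]aa_   read b → write a, move L, go to q0
q0 | cca[b]aaa_   read b → write a, move L, go to q0
q0 | cc[a]aaaa_   read a → write b, move R, go to q3
q3 | ccb[a]aaa_   read a → write a, move R, go to q0
q0 | ccba[a]aa_   read a → write b, move R, go to q3
q3 | ccbab[a]a_   read a → write a, move R, go to q0
q0 | ccbaba[a]_   read a → write b, move R, go to q3
q3 | ccbabab[_]   read _ → write _, move L, go to q1
q1 | ccbaba[b]_   read b → write c, move L, go to q0
q0 | ccbab[a]c_   read a → write b, move R, go to q3
q3 | ccbabb[c]_   read c → write c, move R, go to q2
q2 | ccbabbc[_]   read _ → write c, move L, go to q3
q3 | ccbabb[c]c   read c → write c, move R, go to q2
q2 | ccbabbc[c]   read c → write _, move L, go to q2
q2 | ccbabb[c]_   read c → write _, move L, go to q2
q2 | ccbab[b]__   read b → write b, move L, go to q1
q1 | ccba[b]b__   read b → write c, move L, go to q0
q0 | ccb[a]cb__   read a → write b, move R, go to q3
q3 | ccbb[c]b__   read c → write c, move R, go to q2
q2 | ccbbc[b]__   read b → write b, move L, go to q1
q1 | ccbb[c]b__   read c → write c, move L, go to q1
q1 | ccb[b]cb__   read b → write c, move L, go to q0
q0 | cc[b]ccb__   read b → write a, move L, go to q0
q0 | c[c]accb__
At halt the head is at cell -2.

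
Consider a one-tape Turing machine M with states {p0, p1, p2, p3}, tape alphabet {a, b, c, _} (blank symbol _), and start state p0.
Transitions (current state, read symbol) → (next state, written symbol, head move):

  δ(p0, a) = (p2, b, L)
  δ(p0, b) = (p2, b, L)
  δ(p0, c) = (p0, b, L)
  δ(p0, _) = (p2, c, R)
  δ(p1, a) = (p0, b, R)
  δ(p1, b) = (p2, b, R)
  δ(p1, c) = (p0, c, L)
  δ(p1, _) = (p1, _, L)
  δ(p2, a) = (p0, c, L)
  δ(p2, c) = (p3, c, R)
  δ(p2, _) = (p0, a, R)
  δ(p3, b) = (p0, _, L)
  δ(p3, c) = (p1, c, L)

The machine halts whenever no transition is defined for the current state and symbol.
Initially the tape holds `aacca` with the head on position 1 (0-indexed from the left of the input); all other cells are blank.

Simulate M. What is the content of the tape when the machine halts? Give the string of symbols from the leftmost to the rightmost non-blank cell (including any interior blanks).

p0 | __a[a]cca   read a → write b, move L, go to p2
p2 | __[a]bcca   read a → write c, move L, go to p0
p0 | _[_]cbcca   read _ → write c, move R, go to p2
p2 | _c[c]bcca   read c → write c, move R, go to p3
p3 | _cc[b]cca   read b → write _, move L, go to p0
p0 | _c[c]_cca   read c → write b, move L, go to p0
p0 | _[c]b_cca   read c → write b, move L, go to p0
p0 | [_]bb_cca   read _ → write c, move R, go to p2
p2 | c[b]b_cca
The non-blank tape span at halt is cbb_cca.

cbb_cca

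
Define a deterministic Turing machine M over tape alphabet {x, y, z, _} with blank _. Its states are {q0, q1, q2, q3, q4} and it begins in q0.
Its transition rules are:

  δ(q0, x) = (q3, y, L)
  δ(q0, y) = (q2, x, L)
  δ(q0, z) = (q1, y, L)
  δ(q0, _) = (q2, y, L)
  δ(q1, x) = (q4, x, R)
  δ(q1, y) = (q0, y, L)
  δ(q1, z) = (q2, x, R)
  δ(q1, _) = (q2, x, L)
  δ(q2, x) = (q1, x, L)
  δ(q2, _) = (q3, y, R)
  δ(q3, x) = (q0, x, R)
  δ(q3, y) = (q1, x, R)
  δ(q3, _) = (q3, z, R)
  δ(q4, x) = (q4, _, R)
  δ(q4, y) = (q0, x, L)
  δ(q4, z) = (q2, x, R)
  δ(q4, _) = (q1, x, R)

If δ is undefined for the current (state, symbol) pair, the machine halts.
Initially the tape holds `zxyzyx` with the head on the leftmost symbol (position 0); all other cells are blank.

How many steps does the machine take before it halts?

19

state=q0 head=0 tape=_____[z]xyzyx   (q0,z)→(q1,y,L)
state=q1 head=-1 tape=____[_]yxyzyx   (q1,_)→(q2,x,L)
state=q2 head=-2 tape=___[_]xyxyzyx   (q2,_)→(q3,y,R)
state=q3 head=-1 tape=___y[x]yxyzyx   (q3,x)→(q0,x,R)
state=q0 head=0 tape=___yx[y]xyzyx   (q0,y)→(q2,x,L)
state=q2 head=-1 tape=___y[x]xxyzyx   (q2,x)→(q1,x,L)
state=q1 head=-2 tape=___[y]xxxyzyx   (q1,y)→(q0,y,L)
state=q0 head=-3 tape=__[_]yxxxyzyx   (q0,_)→(q2,y,L)
state=q2 head=-4 tape=_[_]yyxxxyzyx   (q2,_)→(q3,y,R)
state=q3 head=-3 tape=_y[y]yxxxyzyx   (q3,y)→(q1,x,R)
state=q1 head=-2 tape=_yx[y]xxxyzyx   (q1,y)→(q0,y,L)
state=q0 head=-3 tape=_y[x]yxxxyzyx   (q0,x)→(q3,y,L)
state=q3 head=-4 tape=_[y]yyxxxyzyx   (q3,y)→(q1,x,R)
state=q1 head=-3 tape=_x[y]yxxxyzyx   (q1,y)→(q0,y,L)
state=q0 head=-4 tape=_[x]yyxxxyzyx   (q0,x)→(q3,y,L)
state=q3 head=-5 tape=[_]yyyxxxyzyx   (q3,_)→(q3,z,R)
state=q3 head=-4 tape=z[y]yyxxxyzyx   (q3,y)→(q1,x,R)
state=q1 head=-3 tape=zx[y]yxxxyzyx   (q1,y)→(q0,y,L)
state=q0 head=-4 tape=z[x]yyxxxyzyx   (q0,x)→(q3,y,L)
state=q3 head=-5 tape=[z]yyyxxxyzyx
M halts after 19 transitions.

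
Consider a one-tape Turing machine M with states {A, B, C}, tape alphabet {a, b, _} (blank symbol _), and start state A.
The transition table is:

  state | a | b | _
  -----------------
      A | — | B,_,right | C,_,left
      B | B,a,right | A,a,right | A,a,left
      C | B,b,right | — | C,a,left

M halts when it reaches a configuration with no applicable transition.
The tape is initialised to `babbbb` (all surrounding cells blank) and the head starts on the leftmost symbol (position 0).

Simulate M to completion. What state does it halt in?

A | [b]abbbb__   read b → write _, move right, go to B
B | _[a]bbbb__   read a → write a, move right, go to B
B | _a[b]bbb__   read b → write a, move right, go to A
A | _aa[b]bb__   read b → write _, move right, go to B
B | _aa_[b]b__   read b → write a, move right, go to A
A | _aa_a[b]__   read b → write _, move right, go to B
B | _aa_a_[_]_   read _ → write a, move left, go to A
A | _aa_a[_]a_   read _ → write _, move left, go to C
C | _aa_[a]_a_   read a → write b, move right, go to B
B | _aa_b[_]a_   read _ → write a, move left, go to A
A | _aa_[b]aa_   read b → write _, move right, go to B
B | _aa__[a]a_   read a → write a, move right, go to B
B | _aa__a[a]_   read a → write a, move right, go to B
B | _aa__aa[_]   read _ → write a, move left, go to A
A | _aa__a[a]a
No transition is defined for (A, a); M halts in state A.

A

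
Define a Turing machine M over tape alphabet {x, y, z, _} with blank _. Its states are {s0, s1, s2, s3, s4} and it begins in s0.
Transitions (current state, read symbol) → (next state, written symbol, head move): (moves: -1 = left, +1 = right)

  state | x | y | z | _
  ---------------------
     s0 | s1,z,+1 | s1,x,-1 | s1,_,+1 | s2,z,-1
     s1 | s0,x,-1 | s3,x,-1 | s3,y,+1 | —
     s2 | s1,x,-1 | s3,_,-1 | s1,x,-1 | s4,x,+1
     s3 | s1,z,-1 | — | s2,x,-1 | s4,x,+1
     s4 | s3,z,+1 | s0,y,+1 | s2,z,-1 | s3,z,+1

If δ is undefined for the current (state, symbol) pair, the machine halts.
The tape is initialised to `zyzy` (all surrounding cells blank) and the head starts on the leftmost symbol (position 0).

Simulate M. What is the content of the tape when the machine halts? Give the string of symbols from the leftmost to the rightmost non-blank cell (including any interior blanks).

xzxxxy

state=s0 head=0 tape=___[z]yzy   (s0,z)→(s1,_,+1)
state=s1 head=1 tape=____[y]zy   (s1,y)→(s3,x,-1)
state=s3 head=0 tape=___[_]xzy   (s3,_)→(s4,x,+1)
state=s4 head=1 tape=___x[x]zy   (s4,x)→(s3,z,+1)
state=s3 head=2 tape=___xz[z]y   (s3,z)→(s2,x,-1)
state=s2 head=1 tape=___x[z]xy   (s2,z)→(s1,x,-1)
state=s1 head=0 tape=___[x]xxy   (s1,x)→(s0,x,-1)
state=s0 head=-1 tape=__[_]xxxy   (s0,_)→(s2,z,-1)
state=s2 head=-2 tape=_[_]zxxxy   (s2,_)→(s4,x,+1)
state=s4 head=-1 tape=_x[z]xxxy   (s4,z)→(s2,z,-1)
state=s2 head=-2 tape=_[x]zxxxy   (s2,x)→(s1,x,-1)
state=s1 head=-3 tape=[_]xzxxxy
The non-blank tape span at halt is xzxxxy.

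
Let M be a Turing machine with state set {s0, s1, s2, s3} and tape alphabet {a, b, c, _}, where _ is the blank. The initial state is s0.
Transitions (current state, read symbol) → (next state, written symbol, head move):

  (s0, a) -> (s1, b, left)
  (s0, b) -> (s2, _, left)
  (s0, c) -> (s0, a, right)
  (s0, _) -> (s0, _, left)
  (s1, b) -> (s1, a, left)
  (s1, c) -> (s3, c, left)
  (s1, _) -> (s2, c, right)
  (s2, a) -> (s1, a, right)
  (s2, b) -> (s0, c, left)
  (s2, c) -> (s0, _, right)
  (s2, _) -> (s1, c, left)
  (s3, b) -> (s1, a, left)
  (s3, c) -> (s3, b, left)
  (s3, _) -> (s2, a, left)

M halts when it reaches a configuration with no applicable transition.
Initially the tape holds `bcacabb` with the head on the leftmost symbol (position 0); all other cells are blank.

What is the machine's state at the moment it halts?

s1

state=s0 head=0 tape=___[b]cacabb   (s0,b)→(s2,_,left)
state=s2 head=-1 tape=__[_]_cacabb   (s2,_)→(s1,c,left)
state=s1 head=-2 tape=_[_]c_cacabb   (s1,_)→(s2,c,right)
state=s2 head=-1 tape=_c[c]_cacabb   (s2,c)→(s0,_,right)
state=s0 head=0 tape=_c_[_]cacabb   (s0,_)→(s0,_,left)
state=s0 head=-1 tape=_c[_]_cacabb   (s0,_)→(s0,_,left)
state=s0 head=-2 tape=_[c]__cacabb   (s0,c)→(s0,a,right)
state=s0 head=-1 tape=_a[_]_cacabb   (s0,_)→(s0,_,left)
state=s0 head=-2 tape=_[a]__cacabb   (s0,a)→(s1,b,left)
state=s1 head=-3 tape=[_]b__cacabb   (s1,_)→(s2,c,right)
state=s2 head=-2 tape=c[b]__cacabb   (s2,b)→(s0,c,left)
state=s0 head=-3 tape=[c]c__cacabb   (s0,c)→(s0,a,right)
state=s0 head=-2 tape=a[c]__cacabb   (s0,c)→(s0,a,right)
state=s0 head=-1 tape=aa[_]_cacabb   (s0,_)→(s0,_,left)
state=s0 head=-2 tape=a[a]__cacabb   (s0,a)→(s1,b,left)
state=s1 head=-3 tape=[a]b__cacabb
No transition is defined for (s1, a); M halts in state s1.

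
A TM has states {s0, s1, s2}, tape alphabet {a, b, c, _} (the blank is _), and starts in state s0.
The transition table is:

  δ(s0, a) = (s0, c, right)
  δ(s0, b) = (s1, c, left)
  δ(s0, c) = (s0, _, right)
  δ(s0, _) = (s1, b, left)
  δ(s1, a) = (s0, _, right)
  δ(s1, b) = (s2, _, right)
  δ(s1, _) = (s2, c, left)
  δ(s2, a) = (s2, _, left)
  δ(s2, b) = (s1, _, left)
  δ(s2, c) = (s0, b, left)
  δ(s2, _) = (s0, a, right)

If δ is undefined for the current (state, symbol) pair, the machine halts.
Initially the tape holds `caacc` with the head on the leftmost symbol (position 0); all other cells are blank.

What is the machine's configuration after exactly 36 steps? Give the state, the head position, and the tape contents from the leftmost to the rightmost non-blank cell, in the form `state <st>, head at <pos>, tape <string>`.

state s1, head at 0, tape a__bcccc

s0 | __[c]aacc_   read c → write _, move right, go to s0
s0 | ___[a]acc_   read a → write c, move right, go to s0
s0 | ___c[a]cc_   read a → write c, move right, go to s0
s0 | ___cc[c]c_   read c → write _, move right, go to s0
s0 | ___cc_[c]_   read c → write _, move right, go to s0
s0 | ___cc__[_]   read _ → write b, move left, go to s1
s1 | ___cc_[_]b   read _ → write c, move left, go to s2
s2 | ___cc[_]cb   read _ → write a, move right, go to s0
s0 | ___cca[c]b   read c → write _, move right, go to s0
s0 | ___cca_[b]   read b → write c, move left, go to s1
s1 | ___cca[_]c   read _ → write c, move left, go to s2
s2 | ___cc[a]cc   read a → write _, move left, go to s2
s2 | ___c[c]_cc   read c → write b, move left, go to s0
s0 | ___[c]b_cc   read c → write _, move right, go to s0
s0 | ____[b]_cc   read b → write c, move left, go to s1
s1 | ___[_]c_cc   read _ → write c, move left, go to s2
s2 | __[_]cc_cc   read _ → write a, move right, go to s0
s0 | __a[c]c_cc   read c → write _, move right, go to s0
s0 | __a_[c]_cc   read c → write _, move right, go to s0
s0 | __a__[_]cc   read _ → write b, move left, go to s1
s1 | __a_[_]bcc   read _ → write c, move left, go to s2
s2 | __a[_]cbcc   read _ → write a, move right, go to s0
s0 | __aa[c]bcc   read c → write _, move right, go to s0
s0 | __aa_[b]cc   read b → write c, move left, go to s1
s1 | __aa[_]ccc   read _ → write c, move left, go to s2
s2 | __a[a]cccc   read a → write _, move left, go to s2
s2 | __[a]_cccc   read a → write _, move left, go to s2
s2 | _[_]__cccc   read _ → write a, move right, go to s0
s0 | _a[_]_cccc   read _ → write b, move left, go to s1
s1 | _[a]b_cccc   read a → write _, move right, go to s0
s0 | __[b]_cccc   read b → write c, move left, go to s1
s1 | _[_]c_cccc   read _ → write c, move left, go to s2
s2 | [_]cc_cccc   read _ → write a, move right, go to s0
s0 | a[c]c_cccc   read c → write _, move right, go to s0
s0 | a_[c]_cccc   read c → write _, move right, go to s0
s0 | a__[_]cccc   read _ → write b, move left, go to s1
s1 | a_[_]bcccc
After 36 steps: state s1, head at 0, tape a__bcccc.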